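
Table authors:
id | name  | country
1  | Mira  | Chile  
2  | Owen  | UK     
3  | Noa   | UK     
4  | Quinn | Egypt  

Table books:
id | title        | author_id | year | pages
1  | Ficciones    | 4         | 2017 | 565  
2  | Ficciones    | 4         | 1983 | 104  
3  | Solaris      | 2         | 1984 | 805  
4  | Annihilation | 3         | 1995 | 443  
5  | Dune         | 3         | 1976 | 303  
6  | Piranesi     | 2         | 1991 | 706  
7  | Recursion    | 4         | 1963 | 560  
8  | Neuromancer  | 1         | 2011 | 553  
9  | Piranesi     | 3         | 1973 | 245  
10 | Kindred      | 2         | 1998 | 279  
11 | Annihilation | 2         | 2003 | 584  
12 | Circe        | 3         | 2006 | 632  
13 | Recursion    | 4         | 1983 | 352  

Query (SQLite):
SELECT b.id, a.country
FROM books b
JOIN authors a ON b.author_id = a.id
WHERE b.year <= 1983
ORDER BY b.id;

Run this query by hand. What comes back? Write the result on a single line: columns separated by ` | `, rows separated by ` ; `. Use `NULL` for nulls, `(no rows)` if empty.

2 | Egypt ; 5 | UK ; 7 | Egypt ; 9 | UK ; 13 | Egypt

Each books row matches the authors row where author_id = authors.id.
Then keep rows with b.year <= 1983.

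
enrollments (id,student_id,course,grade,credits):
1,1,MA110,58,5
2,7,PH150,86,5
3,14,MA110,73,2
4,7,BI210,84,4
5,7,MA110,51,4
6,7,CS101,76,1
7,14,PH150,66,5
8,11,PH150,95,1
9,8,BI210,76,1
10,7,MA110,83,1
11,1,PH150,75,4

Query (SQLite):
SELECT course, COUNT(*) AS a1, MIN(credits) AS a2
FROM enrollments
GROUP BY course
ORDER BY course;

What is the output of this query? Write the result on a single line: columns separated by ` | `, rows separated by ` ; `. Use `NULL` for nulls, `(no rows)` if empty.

BI210 | 2 | 1 ; CS101 | 1 | 1 ; MA110 | 4 | 1 ; PH150 | 4 | 1

Group enrollments by course.
Per group compute: COUNT(*), MIN(credits).
  BI210: ids {4, 9} → COUNT(*)=2, MIN(credits)=1
  CS101: ids {6} → COUNT(*)=1, MIN(credits)=1
  MA110: ids {1, 3, 5, 10} → COUNT(*)=4, MIN(credits)=1
  PH150: ids {2, 7, 8, 11} → COUNT(*)=4, MIN(credits)=1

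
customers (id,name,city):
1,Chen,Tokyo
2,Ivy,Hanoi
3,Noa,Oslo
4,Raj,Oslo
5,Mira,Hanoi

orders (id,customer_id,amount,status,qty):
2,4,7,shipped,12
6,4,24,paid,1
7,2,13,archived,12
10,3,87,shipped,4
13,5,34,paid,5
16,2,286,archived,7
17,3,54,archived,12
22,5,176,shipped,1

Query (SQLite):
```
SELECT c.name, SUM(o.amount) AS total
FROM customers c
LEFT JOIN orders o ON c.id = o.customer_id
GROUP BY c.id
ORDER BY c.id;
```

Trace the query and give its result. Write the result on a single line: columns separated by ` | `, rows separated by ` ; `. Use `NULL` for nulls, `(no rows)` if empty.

LEFT JOIN keeps every customers row; unmatched ones get NULL for orders columns.
Group by customers.id and compute SUM(o.amount). SUM over an all-NULL group is NULL.
  1: ids {—} → SUM(o.amount)=NULL
  2: ids {7, 16} → SUM(o.amount)=299
  3: ids {10, 17} → SUM(o.amount)=141
  4: ids {2, 6} → SUM(o.amount)=31
  5: ids {13, 22} → SUM(o.amount)=210

Chen | NULL ; Ivy | 299 ; Noa | 141 ; Raj | 31 ; Mira | 210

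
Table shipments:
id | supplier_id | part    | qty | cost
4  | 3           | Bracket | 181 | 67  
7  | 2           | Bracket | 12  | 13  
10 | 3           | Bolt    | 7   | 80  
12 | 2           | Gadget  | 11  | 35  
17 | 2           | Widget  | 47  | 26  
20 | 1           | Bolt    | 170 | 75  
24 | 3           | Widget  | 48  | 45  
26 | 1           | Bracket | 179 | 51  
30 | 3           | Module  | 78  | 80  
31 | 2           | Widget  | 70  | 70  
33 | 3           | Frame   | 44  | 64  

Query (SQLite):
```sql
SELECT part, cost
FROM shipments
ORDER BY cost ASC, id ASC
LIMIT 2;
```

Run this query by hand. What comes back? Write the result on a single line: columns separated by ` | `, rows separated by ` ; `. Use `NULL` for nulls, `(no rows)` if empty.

Sort by cost asc, tiebreak id asc: (13, id=7), (26, id=17), (35, id=12), (45, id=24), (51, id=26) …. Take first 2.

Bracket | 13 ; Widget | 26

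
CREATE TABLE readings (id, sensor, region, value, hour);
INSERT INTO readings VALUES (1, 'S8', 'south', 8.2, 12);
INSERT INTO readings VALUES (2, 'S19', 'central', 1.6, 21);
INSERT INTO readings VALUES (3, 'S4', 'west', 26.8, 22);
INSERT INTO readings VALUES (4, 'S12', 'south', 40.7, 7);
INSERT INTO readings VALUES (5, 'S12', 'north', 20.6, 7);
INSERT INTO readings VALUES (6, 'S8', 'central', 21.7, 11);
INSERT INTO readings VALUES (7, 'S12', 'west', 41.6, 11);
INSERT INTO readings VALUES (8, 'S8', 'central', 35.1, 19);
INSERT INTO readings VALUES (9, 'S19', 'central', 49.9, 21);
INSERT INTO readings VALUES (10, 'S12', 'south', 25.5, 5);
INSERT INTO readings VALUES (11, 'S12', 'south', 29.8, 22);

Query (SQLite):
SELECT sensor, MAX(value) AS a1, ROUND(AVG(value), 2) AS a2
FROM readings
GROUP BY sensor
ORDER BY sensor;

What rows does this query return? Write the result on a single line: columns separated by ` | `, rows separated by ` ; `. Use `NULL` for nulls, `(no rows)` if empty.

S12 | 41.6 | 31.64 ; S19 | 49.9 | 25.75 ; S4 | 26.8 | 26.8 ; S8 | 35.1 | 21.67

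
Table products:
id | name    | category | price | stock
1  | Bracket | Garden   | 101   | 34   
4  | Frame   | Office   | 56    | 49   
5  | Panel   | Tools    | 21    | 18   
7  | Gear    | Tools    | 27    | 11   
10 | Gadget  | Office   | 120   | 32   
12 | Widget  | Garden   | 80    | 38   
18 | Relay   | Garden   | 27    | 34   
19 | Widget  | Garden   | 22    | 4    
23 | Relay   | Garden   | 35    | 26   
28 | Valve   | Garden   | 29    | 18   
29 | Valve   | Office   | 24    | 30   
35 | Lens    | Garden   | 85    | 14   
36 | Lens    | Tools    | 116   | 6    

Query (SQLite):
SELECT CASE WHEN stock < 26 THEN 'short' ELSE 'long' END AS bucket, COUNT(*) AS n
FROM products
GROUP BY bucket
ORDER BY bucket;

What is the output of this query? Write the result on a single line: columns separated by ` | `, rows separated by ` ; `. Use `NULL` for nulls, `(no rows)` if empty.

long | 7 ; short | 6

Bucket rows by stock < 26 → 'short' else 'long'; count each bucket.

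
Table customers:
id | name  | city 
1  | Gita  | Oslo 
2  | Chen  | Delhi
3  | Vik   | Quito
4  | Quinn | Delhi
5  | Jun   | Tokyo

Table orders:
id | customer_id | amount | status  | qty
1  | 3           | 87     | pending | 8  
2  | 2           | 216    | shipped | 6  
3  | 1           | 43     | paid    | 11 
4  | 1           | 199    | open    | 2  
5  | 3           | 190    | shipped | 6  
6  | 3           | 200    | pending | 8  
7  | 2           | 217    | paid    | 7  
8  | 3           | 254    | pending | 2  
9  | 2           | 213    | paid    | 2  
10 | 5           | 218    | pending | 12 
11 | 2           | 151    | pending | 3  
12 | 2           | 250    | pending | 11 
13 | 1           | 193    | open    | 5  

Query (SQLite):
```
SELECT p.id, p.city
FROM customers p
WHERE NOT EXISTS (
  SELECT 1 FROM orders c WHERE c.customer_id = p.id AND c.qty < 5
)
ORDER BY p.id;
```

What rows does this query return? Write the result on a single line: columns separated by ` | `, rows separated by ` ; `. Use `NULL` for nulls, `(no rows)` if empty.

4 | Delhi ; 5 | Tokyo

For each customers row, check whether any orders with matching customer_id has qty < 5.
Keep rows where that is false.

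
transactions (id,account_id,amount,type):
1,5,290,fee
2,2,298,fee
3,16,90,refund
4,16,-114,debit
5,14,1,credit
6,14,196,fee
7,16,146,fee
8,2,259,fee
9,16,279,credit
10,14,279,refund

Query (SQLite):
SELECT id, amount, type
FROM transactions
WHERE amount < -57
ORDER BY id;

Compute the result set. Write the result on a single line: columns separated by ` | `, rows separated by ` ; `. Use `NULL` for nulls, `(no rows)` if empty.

amount < -57: ids {4}

4 | -114 | debit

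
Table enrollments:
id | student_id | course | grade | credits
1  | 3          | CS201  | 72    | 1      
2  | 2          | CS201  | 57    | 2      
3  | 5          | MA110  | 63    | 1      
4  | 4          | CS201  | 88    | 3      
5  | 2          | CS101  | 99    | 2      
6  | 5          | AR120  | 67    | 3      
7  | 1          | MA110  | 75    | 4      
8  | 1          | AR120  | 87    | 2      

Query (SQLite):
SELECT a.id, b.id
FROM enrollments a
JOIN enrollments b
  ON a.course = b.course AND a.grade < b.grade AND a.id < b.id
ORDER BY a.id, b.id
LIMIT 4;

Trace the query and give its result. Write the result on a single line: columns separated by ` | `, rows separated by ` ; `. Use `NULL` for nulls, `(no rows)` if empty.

Pairs (a,b) with same course, a.grade < b.grade, a.id < b.id.
course groups: AR120:{6,8} CS101:{5} CS201:{1,2,4} MA110:{3,7}
Ordered by (a.id, b.id); first 4.

1 | 4 ; 2 | 4 ; 3 | 7 ; 6 | 8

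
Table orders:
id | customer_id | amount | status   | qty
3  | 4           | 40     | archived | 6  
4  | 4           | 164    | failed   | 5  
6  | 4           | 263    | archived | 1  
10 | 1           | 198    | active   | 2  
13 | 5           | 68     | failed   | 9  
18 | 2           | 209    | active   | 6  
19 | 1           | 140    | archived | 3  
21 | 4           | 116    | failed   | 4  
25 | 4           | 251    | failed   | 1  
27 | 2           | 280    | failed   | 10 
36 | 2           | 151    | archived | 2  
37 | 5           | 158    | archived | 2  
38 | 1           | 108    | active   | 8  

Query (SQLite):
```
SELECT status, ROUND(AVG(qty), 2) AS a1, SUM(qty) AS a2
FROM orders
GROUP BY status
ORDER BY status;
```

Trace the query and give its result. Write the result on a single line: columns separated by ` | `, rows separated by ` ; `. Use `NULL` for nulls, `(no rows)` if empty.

Group orders by status.
Per group compute: ROUND(AVG(qty), 2), SUM(qty).
  active: ids {10, 18, 38} → ROUND(AVG(qty), 2)=5.33, SUM(qty)=16
  archived: ids {3, 6, 19, 36, 37} → ROUND(AVG(qty), 2)=2.8, SUM(qty)=14
  failed: ids {4, 13, 21, 25, 27} → ROUND(AVG(qty), 2)=5.8, SUM(qty)=29

active | 5.33 | 16 ; archived | 2.8 | 14 ; failed | 5.8 | 29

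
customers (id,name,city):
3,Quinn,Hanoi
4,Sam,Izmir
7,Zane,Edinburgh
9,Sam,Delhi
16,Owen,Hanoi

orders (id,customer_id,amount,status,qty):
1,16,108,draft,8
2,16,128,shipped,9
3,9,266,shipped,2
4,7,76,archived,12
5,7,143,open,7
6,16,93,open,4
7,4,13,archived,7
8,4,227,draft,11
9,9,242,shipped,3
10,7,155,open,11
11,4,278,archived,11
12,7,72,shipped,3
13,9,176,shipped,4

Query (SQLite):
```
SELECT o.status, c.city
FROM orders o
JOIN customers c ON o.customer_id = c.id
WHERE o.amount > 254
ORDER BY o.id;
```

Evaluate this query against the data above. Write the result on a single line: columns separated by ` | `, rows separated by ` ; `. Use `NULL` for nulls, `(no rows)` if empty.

Each orders row matches the customers row where customer_id = customers.id.
Then keep rows with o.amount > 254.

shipped | Delhi ; archived | Izmir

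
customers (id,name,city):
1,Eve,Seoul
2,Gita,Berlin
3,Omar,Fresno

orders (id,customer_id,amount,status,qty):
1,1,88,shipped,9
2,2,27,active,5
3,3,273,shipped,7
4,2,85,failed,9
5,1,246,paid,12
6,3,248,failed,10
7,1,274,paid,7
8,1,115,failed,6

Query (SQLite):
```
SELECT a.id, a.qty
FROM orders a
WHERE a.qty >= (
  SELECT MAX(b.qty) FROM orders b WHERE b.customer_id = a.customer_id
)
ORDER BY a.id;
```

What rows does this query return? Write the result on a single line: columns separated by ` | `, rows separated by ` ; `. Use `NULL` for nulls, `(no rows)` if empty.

For each orders row a, compute MAX(qty) over rows sharing a.customer_id.
Keep row a if a.qty >= that per-group MAX.
  customer_id=1: MAX(qty) = 12
  customer_id=2: MAX(qty) = 9
  customer_id=3: MAX(qty) = 10

4 | 9 ; 5 | 12 ; 6 | 10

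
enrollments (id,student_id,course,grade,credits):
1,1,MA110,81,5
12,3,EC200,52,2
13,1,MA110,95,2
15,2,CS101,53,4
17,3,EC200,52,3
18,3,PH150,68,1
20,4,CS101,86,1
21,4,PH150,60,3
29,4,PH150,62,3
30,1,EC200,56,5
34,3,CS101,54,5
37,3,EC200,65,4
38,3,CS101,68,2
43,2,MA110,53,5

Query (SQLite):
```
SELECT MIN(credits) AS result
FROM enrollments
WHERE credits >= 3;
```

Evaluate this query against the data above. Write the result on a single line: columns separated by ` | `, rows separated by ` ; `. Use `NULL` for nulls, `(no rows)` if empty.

Rows where credits >= 3 → credits values: [5, 4, 3, 3, 3, 5, 5, 4, 5].
MIN of non-NULL values = 3.

3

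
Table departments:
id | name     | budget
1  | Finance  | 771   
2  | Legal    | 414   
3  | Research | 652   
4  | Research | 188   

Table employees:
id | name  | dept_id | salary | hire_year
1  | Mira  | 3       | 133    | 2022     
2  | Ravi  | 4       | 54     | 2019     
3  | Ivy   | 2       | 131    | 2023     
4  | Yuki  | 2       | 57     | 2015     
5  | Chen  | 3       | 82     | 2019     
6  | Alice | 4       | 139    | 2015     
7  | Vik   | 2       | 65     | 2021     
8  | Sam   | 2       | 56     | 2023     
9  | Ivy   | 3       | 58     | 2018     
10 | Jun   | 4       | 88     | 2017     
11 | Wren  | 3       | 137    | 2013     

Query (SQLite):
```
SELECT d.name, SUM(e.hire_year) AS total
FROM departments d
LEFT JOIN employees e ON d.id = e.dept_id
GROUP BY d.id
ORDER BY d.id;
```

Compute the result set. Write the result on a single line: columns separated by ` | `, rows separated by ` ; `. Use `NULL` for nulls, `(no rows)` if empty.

Finance | NULL ; Legal | 8082 ; Research | 8072 ; Research | 6051

LEFT JOIN keeps every departments row; unmatched ones get NULL for employees columns.
Group by departments.id and compute SUM(e.hire_year). SUM over an all-NULL group is NULL.
  1: ids {—} → SUM(e.hire_year)=NULL
  2: ids {3, 4, 7, 8} → SUM(e.hire_year)=8082
  3: ids {1, 5, 9, 11} → SUM(e.hire_year)=8072
  4: ids {2, 6, 10} → SUM(e.hire_year)=6051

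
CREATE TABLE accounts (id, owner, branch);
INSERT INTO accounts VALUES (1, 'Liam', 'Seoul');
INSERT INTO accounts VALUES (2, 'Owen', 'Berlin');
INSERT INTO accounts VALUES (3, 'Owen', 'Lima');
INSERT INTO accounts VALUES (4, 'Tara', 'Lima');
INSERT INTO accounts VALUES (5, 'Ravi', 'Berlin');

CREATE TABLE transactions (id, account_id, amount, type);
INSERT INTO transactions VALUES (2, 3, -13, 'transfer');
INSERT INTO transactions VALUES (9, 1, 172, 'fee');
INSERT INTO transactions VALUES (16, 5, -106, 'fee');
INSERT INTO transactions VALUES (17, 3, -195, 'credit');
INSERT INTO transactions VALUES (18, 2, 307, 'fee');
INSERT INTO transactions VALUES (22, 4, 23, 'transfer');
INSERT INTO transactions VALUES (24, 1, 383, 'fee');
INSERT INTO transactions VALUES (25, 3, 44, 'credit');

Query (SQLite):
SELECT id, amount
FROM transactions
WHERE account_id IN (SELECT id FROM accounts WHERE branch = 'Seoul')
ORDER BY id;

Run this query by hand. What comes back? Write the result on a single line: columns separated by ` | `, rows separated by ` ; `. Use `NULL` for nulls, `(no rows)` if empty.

9 | 172 ; 24 | 383

Inner query: accounts.id where branch = 'Seoul'.
Outer: keep transactions rows whose account_id is in that set.
Inner query → {1}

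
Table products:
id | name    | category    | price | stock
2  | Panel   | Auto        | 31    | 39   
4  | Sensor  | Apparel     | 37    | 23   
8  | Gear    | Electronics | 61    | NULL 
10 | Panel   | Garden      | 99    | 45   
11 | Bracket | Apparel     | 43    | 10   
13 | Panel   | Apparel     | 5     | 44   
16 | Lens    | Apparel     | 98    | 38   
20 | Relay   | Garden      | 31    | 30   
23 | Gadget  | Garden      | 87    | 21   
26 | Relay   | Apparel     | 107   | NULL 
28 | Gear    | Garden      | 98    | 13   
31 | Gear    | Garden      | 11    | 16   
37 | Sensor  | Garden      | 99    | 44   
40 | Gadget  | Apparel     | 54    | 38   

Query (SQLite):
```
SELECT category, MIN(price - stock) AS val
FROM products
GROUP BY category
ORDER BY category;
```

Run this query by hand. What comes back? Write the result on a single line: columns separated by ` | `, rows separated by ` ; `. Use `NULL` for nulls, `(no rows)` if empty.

For each row compute price - stock.
Group by category; take MIN of the expression per group.
  Apparel: ids {4, 11, 13, 16, 26, 40} → MIN(price - stock)=-39
  Auto: ids {2} → MIN(price - stock)=-8
  Electronics: ids {8} → MIN(price - stock)=NULL
  Garden: ids {10, 20, 23, 28, 31, 37} → MIN(price - stock)=-5

Apparel | -39 ; Auto | -8 ; Electronics | NULL ; Garden | -5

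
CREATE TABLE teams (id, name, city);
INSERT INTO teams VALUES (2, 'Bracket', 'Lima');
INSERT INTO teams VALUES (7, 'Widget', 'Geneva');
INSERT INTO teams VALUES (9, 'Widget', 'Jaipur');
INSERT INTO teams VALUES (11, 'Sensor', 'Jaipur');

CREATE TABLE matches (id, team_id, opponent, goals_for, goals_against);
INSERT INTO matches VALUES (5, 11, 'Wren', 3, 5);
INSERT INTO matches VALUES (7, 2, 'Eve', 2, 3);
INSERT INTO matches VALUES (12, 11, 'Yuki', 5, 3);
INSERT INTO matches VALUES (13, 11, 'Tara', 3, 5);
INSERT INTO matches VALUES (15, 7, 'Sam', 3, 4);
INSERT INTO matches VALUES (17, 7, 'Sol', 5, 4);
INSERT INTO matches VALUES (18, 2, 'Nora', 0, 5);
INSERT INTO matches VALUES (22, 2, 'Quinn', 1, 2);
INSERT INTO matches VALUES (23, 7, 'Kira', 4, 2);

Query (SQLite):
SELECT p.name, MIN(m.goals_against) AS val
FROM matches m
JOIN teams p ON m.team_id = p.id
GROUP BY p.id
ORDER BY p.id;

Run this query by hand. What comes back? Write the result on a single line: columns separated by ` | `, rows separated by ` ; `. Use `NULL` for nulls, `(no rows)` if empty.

Bracket | 2 ; Widget | 2 ; Sensor | 3

Join each matches row to its teams via team_id.
Group joined rows by teams.id; compute MIN(m.goals_against) per group.
  2: ids {7, 18, 22} → MIN(m.goals_against)=2
  7: ids {15, 17, 23} → MIN(m.goals_against)=2
  11: ids {5, 12, 13} → MIN(m.goals_against)=3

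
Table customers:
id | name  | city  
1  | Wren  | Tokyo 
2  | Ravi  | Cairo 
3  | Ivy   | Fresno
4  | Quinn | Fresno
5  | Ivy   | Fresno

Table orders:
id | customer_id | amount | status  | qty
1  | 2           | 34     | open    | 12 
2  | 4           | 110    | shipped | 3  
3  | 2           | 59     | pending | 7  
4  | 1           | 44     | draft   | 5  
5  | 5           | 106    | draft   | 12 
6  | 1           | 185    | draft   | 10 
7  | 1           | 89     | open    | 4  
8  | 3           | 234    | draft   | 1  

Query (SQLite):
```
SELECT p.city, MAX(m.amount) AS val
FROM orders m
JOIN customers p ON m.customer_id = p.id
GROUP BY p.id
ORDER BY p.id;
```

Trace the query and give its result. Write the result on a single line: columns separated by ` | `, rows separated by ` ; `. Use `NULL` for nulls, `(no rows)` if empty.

Join each orders row to its customers via customer_id.
Group joined rows by customers.id; compute MAX(m.amount) per group.
  1: ids {4, 6, 7} → MAX(m.amount)=185
  2: ids {1, 3} → MAX(m.amount)=59
  3: ids {8} → MAX(m.amount)=234
  4: ids {2} → MAX(m.amount)=110
  5: ids {5} → MAX(m.amount)=106

Tokyo | 185 ; Cairo | 59 ; Fresno | 234 ; Fresno | 110 ; Fresno | 106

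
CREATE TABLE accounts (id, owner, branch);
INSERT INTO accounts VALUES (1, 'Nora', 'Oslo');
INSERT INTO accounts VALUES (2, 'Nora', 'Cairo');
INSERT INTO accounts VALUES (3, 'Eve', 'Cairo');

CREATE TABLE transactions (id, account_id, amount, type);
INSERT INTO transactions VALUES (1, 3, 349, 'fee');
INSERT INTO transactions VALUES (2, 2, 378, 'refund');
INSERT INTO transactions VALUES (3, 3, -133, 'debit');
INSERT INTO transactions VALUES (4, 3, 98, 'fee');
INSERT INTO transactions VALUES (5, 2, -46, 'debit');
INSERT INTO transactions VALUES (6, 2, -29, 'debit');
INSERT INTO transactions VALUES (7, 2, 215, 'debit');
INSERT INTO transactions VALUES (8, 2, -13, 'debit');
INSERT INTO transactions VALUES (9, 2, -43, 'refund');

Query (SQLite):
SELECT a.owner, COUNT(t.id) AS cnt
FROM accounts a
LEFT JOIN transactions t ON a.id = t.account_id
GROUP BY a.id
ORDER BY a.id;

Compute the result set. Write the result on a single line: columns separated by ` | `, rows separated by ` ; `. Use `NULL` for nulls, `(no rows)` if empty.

Nora | 0 ; Nora | 6 ; Eve | 3

LEFT JOIN keeps every accounts row; unmatched ones get NULL for transactions columns.
Group by accounts.id and compute COUNT(t.id). COUNT(col) of an all-NULL group is 0.
  1: ids {—} → COUNT(t.id)=0
  2: ids {2, 5, 6, 7, 8, 9} → COUNT(t.id)=6
  3: ids {1, 3, 4} → COUNT(t.id)=3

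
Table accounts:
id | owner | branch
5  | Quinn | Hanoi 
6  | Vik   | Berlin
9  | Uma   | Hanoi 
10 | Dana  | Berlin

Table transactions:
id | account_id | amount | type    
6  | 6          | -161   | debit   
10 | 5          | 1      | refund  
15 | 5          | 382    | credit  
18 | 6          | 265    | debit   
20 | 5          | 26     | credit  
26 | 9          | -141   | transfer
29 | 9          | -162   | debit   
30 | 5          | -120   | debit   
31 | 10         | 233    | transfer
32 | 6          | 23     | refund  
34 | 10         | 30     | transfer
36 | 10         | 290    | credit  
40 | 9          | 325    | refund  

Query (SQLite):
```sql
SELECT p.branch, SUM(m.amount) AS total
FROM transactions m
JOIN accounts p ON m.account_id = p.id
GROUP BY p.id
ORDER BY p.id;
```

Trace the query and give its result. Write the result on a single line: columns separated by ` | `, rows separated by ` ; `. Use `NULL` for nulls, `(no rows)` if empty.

Hanoi | 289 ; Berlin | 127 ; Hanoi | 22 ; Berlin | 553

Join each transactions row to its accounts via account_id.
Group joined rows by accounts.id; compute SUM(m.amount) per group.
  5: ids {10, 15, 20, 30} → SUM(m.amount)=289
  6: ids {6, 18, 32} → SUM(m.amount)=127
  9: ids {26, 29, 40} → SUM(m.amount)=22
  10: ids {31, 34, 36} → SUM(m.amount)=553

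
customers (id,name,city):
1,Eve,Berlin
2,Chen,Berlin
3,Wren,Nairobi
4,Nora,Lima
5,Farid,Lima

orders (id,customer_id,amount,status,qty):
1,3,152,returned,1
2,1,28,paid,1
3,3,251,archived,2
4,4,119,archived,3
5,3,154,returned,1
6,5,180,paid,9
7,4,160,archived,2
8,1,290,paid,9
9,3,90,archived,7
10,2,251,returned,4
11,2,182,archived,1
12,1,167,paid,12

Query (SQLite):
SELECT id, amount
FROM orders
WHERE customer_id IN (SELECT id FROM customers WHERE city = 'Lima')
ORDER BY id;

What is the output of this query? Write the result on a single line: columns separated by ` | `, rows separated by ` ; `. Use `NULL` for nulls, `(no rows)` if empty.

4 | 119 ; 6 | 180 ; 7 | 160

Inner query: customers.id where city = 'Lima'.
Outer: keep orders rows whose customer_id is in that set.
Inner query → {4, 5}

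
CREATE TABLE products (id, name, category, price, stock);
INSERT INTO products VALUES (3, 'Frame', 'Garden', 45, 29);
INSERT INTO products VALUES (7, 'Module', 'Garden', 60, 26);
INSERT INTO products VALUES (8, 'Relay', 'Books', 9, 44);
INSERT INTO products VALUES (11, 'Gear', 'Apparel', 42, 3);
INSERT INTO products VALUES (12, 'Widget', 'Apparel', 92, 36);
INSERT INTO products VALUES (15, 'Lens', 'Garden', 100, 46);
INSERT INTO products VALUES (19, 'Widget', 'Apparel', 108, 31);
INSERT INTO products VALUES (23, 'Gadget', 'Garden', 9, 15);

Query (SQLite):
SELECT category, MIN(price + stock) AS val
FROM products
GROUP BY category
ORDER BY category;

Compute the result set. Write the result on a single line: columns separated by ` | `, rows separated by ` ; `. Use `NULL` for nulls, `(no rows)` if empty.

Apparel | 45 ; Books | 53 ; Garden | 24

For each row compute price + stock.
Group by category; take MIN of the expression per group.
  Apparel: ids {11, 12, 19} → MIN(price + stock)=45
  Books: ids {8} → MIN(price + stock)=53
  Garden: ids {3, 7, 15, 23} → MIN(price + stock)=24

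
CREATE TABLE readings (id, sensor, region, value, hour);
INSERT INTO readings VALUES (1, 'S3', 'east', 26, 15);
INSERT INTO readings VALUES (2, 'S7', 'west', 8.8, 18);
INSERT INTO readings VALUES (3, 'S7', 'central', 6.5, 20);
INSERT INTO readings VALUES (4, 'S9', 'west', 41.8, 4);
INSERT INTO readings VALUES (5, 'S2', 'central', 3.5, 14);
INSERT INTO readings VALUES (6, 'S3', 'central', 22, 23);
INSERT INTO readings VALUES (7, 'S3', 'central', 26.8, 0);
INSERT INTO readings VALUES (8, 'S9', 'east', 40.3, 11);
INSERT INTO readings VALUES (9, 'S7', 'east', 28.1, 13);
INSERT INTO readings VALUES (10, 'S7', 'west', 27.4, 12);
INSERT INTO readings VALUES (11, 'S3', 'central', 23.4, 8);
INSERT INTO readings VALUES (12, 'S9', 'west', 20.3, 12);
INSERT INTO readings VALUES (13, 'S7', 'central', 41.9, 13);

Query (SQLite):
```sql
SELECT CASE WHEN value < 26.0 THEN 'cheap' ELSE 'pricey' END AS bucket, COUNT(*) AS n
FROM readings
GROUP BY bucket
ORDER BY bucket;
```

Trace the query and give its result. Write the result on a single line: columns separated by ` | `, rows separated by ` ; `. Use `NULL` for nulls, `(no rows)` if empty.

Bucket rows by value < 26.0 → 'cheap' else 'pricey'; count each bucket.

cheap | 6 ; pricey | 7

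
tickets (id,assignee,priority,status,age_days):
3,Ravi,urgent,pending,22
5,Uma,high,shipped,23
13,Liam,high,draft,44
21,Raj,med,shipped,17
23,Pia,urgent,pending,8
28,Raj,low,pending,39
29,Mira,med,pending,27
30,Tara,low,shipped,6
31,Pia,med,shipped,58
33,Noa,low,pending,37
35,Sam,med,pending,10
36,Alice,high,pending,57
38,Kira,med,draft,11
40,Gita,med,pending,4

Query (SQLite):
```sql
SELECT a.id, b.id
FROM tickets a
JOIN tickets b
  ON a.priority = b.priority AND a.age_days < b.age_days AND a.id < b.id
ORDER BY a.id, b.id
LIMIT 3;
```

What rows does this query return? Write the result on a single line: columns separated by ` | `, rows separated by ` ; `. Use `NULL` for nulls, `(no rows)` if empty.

Pairs (a,b) with same priority, a.age_days < b.age_days, a.id < b.id.
priority groups: high:{5,13,36} low:{28,30,33} med:{21,29,31,35,38,40} urgent:{3,23}
Ordered by (a.id, b.id); first 3.

5 | 13 ; 5 | 36 ; 13 | 36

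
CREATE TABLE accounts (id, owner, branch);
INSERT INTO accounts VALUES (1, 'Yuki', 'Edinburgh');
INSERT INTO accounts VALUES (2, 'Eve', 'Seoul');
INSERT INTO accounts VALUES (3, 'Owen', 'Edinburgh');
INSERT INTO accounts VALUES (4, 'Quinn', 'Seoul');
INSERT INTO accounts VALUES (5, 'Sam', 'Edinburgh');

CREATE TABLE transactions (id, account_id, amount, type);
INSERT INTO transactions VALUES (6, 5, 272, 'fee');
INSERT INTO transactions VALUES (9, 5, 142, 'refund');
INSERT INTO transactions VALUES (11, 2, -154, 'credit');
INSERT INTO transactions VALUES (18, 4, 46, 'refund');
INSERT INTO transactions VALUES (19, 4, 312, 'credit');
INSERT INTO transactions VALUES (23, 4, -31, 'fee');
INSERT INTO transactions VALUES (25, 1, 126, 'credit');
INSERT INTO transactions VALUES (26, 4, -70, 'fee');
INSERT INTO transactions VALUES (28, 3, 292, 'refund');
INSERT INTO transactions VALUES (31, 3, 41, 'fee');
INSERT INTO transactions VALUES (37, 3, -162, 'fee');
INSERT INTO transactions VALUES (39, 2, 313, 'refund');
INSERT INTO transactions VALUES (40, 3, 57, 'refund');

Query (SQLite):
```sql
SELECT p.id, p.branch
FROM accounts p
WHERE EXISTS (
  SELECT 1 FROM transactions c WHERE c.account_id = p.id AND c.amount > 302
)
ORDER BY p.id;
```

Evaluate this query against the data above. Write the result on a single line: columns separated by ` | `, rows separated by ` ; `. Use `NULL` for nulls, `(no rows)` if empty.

2 | Seoul ; 4 | Seoul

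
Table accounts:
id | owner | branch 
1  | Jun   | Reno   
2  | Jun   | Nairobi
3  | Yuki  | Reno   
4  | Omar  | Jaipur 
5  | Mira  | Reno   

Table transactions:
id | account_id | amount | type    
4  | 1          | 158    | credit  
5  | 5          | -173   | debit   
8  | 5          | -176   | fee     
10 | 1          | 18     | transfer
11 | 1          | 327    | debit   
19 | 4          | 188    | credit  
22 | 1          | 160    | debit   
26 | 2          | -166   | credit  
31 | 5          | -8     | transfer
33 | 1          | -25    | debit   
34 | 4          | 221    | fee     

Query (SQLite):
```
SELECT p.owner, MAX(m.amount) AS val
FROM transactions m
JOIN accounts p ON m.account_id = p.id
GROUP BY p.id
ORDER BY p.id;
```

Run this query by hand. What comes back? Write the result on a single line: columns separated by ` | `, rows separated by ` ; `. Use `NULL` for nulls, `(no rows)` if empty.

Jun | 327 ; Jun | -166 ; Omar | 221 ; Mira | -8

Join each transactions row to its accounts via account_id.
Group joined rows by accounts.id; compute MAX(m.amount) per group.
  1: ids {4, 10, 11, 22, 33} → MAX(m.amount)=327
  2: ids {26} → MAX(m.amount)=-166
  4: ids {19, 34} → MAX(m.amount)=221
  5: ids {5, 8, 31} → MAX(m.amount)=-8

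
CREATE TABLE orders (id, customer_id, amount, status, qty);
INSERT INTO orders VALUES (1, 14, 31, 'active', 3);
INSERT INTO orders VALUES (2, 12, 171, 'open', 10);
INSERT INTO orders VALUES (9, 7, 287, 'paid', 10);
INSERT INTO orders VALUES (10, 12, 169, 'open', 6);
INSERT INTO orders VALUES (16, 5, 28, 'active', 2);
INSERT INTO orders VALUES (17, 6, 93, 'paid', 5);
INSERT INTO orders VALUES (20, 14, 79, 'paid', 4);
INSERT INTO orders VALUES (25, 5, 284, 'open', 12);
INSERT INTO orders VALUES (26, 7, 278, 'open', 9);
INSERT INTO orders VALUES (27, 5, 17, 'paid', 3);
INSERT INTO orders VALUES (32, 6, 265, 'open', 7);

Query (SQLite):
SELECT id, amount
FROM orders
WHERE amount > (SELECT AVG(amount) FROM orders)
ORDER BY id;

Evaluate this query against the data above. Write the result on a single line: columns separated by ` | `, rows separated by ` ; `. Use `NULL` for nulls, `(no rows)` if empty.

Scalar subquery: AVG(amount) over all orders rows = 154.727273 (≈; comparison uses full precision).
Keep rows where amount > that value.

2 | 171 ; 9 | 287 ; 10 | 169 ; 25 | 284 ; 26 | 278 ; 32 | 265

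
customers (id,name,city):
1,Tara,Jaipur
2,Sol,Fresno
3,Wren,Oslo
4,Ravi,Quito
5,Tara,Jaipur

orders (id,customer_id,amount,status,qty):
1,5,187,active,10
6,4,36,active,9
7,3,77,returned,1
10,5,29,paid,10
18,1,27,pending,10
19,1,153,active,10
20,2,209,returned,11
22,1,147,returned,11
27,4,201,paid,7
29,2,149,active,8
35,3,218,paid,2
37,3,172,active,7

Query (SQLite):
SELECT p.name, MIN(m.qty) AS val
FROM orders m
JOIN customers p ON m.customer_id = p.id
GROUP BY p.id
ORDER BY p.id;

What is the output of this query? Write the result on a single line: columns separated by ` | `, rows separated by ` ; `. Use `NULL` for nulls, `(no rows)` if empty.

Join each orders row to its customers via customer_id.
Group joined rows by customers.id; compute MIN(m.qty) per group.
  1: ids {18, 19, 22} → MIN(m.qty)=10
  2: ids {20, 29} → MIN(m.qty)=8
  3: ids {7, 35, 37} → MIN(m.qty)=1
  4: ids {6, 27} → MIN(m.qty)=7
  5: ids {1, 10} → MIN(m.qty)=10

Tara | 10 ; Sol | 8 ; Wren | 1 ; Ravi | 7 ; Tara | 10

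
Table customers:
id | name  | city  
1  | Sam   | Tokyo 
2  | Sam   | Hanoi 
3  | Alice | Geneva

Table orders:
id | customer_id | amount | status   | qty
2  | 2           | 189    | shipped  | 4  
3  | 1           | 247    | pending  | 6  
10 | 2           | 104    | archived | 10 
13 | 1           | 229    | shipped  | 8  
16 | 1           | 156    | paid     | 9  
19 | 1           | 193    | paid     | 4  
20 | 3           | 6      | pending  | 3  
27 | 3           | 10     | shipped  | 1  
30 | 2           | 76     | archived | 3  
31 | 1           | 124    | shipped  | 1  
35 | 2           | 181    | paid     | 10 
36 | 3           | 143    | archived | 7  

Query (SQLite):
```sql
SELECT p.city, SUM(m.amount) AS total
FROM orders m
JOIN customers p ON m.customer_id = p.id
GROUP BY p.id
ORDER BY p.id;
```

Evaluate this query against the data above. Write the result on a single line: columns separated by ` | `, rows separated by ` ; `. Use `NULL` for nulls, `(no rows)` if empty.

Tokyo | 949 ; Hanoi | 550 ; Geneva | 159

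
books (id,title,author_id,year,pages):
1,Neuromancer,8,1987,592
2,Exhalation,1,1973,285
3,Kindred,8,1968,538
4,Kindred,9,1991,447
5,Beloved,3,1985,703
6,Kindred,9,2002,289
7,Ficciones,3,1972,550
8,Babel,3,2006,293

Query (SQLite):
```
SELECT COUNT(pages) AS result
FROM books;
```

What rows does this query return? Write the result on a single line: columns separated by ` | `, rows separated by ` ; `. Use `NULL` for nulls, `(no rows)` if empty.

8

All pages values: [592, 285, 538, 447, 703, 289, 550, 293].
COUNT(pages) counts non-NULL values → 8.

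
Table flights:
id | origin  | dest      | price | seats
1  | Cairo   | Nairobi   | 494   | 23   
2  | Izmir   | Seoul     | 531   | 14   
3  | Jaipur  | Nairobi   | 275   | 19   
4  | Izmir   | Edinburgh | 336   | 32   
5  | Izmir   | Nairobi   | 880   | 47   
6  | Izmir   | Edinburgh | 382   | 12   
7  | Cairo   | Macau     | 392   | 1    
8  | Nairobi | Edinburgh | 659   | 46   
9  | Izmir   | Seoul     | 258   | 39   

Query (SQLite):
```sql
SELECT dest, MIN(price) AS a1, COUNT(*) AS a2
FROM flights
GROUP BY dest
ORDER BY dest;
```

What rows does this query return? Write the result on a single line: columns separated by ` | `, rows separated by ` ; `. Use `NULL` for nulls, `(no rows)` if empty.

Group flights by dest.
Per group compute: MIN(price), COUNT(*).
  Edinburgh: ids {4, 6, 8} → MIN(price)=336, COUNT(*)=3
  Macau: ids {7} → MIN(price)=392, COUNT(*)=1
  Nairobi: ids {1, 3, 5} → MIN(price)=275, COUNT(*)=3
  Seoul: ids {2, 9} → MIN(price)=258, COUNT(*)=2

Edinburgh | 336 | 3 ; Macau | 392 | 1 ; Nairobi | 275 | 3 ; Seoul | 258 | 2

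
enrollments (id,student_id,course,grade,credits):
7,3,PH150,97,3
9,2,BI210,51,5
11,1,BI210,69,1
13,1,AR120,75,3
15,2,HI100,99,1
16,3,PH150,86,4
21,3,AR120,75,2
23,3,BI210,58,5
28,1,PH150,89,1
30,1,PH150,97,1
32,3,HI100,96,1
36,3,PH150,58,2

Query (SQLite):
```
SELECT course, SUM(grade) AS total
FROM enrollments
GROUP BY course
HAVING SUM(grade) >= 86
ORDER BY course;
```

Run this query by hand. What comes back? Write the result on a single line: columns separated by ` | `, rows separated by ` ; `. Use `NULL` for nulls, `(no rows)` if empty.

AR120 | 150 ; BI210 | 178 ; HI100 | 195 ; PH150 | 427

Partition enrollments by course; compute SUM(grade) within each group.
HAVING: keep groups where SUM(grade) >= 86.
  AR120: ids {13, 21} → SUM(grade)=150
  BI210: ids {9, 11, 23} → SUM(grade)=178
  HI100: ids {15, 32} → SUM(grade)=195
  PH150: ids {7, 16, 28, 30, 36} → SUM(grade)=427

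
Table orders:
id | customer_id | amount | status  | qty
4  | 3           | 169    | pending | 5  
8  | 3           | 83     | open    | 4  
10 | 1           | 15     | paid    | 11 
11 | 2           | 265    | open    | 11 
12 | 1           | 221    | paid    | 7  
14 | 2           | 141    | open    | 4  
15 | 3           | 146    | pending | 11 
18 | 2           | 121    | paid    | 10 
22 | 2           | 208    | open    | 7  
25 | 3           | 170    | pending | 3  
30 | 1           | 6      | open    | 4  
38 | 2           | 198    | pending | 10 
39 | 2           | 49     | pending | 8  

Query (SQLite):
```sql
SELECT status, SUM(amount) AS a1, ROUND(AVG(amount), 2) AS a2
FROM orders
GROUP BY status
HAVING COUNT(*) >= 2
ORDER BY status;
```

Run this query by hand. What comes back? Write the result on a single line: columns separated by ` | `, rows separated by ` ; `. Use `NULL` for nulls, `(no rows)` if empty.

open | 703 | 140.6 ; paid | 357 | 119 ; pending | 732 | 146.4

Group orders by status.
Per group compute: SUM(amount), ROUND(AVG(amount), 2).
HAVING: drop groups with fewer than 2 rows.
  open: ids {8, 11, 14, 22, 30} → SUM(amount)=703, ROUND(AVG(amount), 2)=140.6
  paid: ids {10, 12, 18} → SUM(amount)=357, ROUND(AVG(amount), 2)=119
  pending: ids {4, 15, 25, 38, 39} → SUM(amount)=732, ROUND(AVG(amount), 2)=146.4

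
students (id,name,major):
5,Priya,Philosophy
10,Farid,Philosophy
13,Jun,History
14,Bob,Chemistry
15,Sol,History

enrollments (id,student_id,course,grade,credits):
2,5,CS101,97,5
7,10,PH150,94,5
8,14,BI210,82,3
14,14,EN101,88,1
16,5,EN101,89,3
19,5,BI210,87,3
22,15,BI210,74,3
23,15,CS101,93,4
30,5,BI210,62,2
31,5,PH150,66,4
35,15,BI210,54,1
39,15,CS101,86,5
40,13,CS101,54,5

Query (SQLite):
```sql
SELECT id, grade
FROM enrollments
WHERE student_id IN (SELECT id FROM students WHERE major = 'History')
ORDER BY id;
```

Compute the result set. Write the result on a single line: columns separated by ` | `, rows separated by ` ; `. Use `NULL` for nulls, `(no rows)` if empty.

22 | 74 ; 23 | 93 ; 35 | 54 ; 39 | 86 ; 40 | 54

Inner query: students.id where major = 'History'.
Outer: keep enrollments rows whose student_id is in that set.
Inner query → {13, 15}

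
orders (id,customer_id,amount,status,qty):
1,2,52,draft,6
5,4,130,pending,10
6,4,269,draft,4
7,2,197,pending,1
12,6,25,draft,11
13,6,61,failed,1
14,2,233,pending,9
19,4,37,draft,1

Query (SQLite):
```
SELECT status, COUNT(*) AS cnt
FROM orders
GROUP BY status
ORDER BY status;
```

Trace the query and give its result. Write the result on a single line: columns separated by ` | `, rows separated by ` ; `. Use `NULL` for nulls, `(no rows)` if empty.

draft | 4 ; failed | 1 ; pending | 3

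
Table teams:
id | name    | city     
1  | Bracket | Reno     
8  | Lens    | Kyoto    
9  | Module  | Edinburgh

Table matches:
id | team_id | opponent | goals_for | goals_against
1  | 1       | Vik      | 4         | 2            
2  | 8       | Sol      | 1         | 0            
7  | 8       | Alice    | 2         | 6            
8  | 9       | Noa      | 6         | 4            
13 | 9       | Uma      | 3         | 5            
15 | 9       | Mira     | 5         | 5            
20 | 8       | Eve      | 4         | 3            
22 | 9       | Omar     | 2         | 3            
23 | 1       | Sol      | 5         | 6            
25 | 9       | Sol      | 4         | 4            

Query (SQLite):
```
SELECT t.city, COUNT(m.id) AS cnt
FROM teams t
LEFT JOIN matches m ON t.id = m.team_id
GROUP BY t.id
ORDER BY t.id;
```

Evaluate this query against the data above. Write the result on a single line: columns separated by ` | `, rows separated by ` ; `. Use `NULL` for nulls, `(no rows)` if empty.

LEFT JOIN keeps every teams row; unmatched ones get NULL for matches columns.
Group by teams.id and compute COUNT(m.id). COUNT(col) of an all-NULL group is 0.
  1: ids {1, 23} → COUNT(m.id)=2
  8: ids {2, 7, 20} → COUNT(m.id)=3
  9: ids {8, 13, 15, 22, 25} → COUNT(m.id)=5

Reno | 2 ; Kyoto | 3 ; Edinburgh | 5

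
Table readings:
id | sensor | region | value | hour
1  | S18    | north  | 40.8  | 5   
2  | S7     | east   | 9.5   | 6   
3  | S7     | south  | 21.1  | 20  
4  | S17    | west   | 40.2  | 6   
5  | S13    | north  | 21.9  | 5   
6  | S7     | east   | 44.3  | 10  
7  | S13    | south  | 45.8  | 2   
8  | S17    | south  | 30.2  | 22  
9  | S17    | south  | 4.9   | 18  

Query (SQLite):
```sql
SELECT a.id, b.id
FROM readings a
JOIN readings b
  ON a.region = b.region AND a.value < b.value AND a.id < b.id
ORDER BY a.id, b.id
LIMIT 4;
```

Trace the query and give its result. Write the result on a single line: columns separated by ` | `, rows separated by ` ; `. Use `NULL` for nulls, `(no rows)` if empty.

2 | 6 ; 3 | 7 ; 3 | 8

Pairs (a,b) with same region, a.value < b.value, a.id < b.id.
region groups: east:{2,6} north:{1,5} south:{3,7,8,9} west:{4}
Ordered by (a.id, b.id); first 4.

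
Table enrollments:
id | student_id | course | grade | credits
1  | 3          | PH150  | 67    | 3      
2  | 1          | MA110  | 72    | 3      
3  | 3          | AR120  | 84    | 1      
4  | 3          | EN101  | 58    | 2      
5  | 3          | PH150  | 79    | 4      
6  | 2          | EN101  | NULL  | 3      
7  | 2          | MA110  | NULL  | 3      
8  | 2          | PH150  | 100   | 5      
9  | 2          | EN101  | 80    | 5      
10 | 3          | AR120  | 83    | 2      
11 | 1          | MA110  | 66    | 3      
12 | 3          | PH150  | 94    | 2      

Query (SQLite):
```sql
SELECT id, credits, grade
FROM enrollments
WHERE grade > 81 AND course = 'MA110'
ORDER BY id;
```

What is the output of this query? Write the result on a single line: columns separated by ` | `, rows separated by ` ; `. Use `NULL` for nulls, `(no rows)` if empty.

(no rows)

grade > 81: ids {3, 8, 10, 12}
course = 'MA110': ids {2, 7, 11}
Combine with AND.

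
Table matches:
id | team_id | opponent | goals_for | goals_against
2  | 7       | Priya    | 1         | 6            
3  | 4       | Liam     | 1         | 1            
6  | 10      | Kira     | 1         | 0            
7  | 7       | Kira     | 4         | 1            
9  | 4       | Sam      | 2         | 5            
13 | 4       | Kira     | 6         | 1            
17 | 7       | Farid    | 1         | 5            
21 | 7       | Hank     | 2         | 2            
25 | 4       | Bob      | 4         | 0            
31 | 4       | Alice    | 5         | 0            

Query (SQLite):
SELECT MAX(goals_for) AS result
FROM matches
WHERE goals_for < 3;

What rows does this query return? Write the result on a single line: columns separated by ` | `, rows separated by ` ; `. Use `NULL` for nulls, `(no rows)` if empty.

Rows where goals_for < 3 → goals_for values: [1, 1, 1, 2, 1, 2].
MAX of non-NULL values = 2.

2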